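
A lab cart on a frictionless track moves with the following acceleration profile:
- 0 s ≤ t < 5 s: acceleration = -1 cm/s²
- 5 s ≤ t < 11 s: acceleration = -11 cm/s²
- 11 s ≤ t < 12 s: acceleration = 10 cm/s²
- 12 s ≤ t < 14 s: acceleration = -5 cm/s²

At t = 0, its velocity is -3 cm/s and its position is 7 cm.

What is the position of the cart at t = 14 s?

On each constant-a segment, Δv = aΔt and Δx = v₀Δt + ½aΔt²; chain segment to segment.
0–5 s: v starts -3 cm/s; Δx = -3·5 + ½·-1·5² = -27.5 cm; v ends -8 cm/s.
5–11 s: v starts -8 cm/s; Δx = -8·6 + ½·-11·6² = -246 cm; v ends -74 cm/s.
11–12 s: v starts -74 cm/s; Δx = -74·1 + ½·10·1² = -69 cm; v ends -64 cm/s.
12–14 s: v starts -64 cm/s; Δx = -64·2 + ½·-5·2² = -138 cm; v ends -74 cm/s.
x(14) = 7 + Σ Δx = -473.5 cm.

-473.5 cm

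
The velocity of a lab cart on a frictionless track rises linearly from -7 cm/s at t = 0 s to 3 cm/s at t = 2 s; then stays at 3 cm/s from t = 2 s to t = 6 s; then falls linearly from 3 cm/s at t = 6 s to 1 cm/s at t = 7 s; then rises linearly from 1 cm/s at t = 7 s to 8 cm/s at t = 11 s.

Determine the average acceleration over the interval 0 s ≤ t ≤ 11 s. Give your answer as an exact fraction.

Average acceleration = Δv/Δt = (8 − -7)/(11 − 0) = 15/11 cm/s².

15/11 cm/s²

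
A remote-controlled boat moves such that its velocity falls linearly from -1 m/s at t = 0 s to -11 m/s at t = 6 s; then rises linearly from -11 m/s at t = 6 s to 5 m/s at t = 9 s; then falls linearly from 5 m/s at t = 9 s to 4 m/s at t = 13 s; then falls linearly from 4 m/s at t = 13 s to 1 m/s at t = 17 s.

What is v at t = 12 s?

4.25 m/s

On 9–13 s the graph is linear from 5 to 4 m/s: v(12) = 5 + (4 − 5)·(12 − 9)/(13 − 9) = 4.25 m/s.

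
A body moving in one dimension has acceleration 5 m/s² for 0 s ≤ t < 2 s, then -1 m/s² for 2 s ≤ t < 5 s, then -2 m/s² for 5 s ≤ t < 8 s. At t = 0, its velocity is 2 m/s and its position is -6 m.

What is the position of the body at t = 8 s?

On each constant-a segment, Δv = aΔt and Δx = v₀Δt + ½aΔt²; chain segment to segment.
0–2 s: v starts 2 m/s; Δx = 2·2 + ½·5·2² = 14 m; v ends 12 m/s.
2–5 s: v starts 12 m/s; Δx = 12·3 + ½·-1·3² = 31.5 m; v ends 9 m/s.
5–8 s: v starts 9 m/s; Δx = 9·3 + ½·-2·3² = 18 m; v ends 3 m/s.
x(8) = -6 + Σ Δx = 57.5 m.

57.5 m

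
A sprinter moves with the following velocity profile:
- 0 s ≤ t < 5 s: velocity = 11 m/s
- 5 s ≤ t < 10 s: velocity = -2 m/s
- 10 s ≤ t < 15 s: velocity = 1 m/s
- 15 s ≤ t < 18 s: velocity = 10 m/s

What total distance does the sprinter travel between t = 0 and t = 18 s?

Total distance travelled is ∫|v| dt — sum the magnitudes of each area piece.
0–5 s: |11| × 5 = 55 m
5–10 s: |-2| × 5 = 10 m
10–15 s: |1| × 5 = 5 m
15–18 s: |10| × 3 = 30 m
Total distance = 100 m

100 m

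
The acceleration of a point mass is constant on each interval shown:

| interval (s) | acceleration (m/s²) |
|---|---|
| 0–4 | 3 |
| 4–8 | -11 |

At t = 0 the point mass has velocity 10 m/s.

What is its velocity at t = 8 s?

-22 m/s

Δv equals the area under the a-t graph; then v = v₀ + Δv.
0–4 s: 3 × 4 = 12 m/s
4–8 s: -11 × 4 = -44 m/s
Δv = -32 m/s, so v(8) = 10 + (-32) = -22 m/s.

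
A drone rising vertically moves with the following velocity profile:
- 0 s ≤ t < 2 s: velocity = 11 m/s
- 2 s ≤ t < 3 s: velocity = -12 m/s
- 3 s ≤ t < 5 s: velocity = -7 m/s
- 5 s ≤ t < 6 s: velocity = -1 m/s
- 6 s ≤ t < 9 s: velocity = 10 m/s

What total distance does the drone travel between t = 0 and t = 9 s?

79 m

Distance (not displacement) is the total path length: add the absolute areas under v-t.
0–2 s: |11| × 2 = 22 m
2–3 s: |-12| × 1 = 12 m
3–5 s: |-7| × 2 = 14 m
5–6 s: |-1| × 1 = 1 m
6–9 s: |10| × 3 = 30 m
Total distance = 79 m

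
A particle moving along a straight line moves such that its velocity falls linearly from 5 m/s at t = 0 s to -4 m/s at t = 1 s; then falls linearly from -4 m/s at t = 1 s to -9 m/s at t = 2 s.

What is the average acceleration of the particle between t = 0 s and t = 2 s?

Average acceleration = Δv/Δt = (-9 − 5)/(2 − 0) = -7 m/s².

-7 m/s²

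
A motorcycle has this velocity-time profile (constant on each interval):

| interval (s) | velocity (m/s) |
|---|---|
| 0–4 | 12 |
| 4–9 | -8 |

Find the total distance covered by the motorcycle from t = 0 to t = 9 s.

Distance (not displacement) is the total path length: add the absolute areas under v-t.
0–4 s: |12| × 4 = 48 m
4–9 s: |-8| × 5 = 40 m
Total distance = 88 m

88 m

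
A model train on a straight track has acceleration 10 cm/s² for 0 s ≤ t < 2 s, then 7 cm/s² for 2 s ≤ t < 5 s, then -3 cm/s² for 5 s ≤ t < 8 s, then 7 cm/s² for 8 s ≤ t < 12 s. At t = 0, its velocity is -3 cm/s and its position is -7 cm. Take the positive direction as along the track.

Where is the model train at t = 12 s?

362 cm

On each constant-a segment, Δv = aΔt and Δx = v₀Δt + ½aΔt²; chain segment to segment.
0–2 s: v starts -3 cm/s; Δx = -3·2 + ½·10·2² = 14 cm; v ends 17 cm/s.
2–5 s: v starts 17 cm/s; Δx = 17·3 + ½·7·3² = 82.5 cm; v ends 38 cm/s.
5–8 s: v starts 38 cm/s; Δx = 38·3 + ½·-3·3² = 100.5 cm; v ends 29 cm/s.
8–12 s: v starts 29 cm/s; Δx = 29·4 + ½·7·4² = 172 cm; v ends 57 cm/s.
x(12) = -7 + Σ Δx = 362 cm.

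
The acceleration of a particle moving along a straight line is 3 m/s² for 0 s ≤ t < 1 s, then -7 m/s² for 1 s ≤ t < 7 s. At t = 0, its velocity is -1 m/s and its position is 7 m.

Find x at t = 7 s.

On each constant-a segment, Δv = aΔt and Δx = v₀Δt + ½aΔt²; chain segment to segment.
0–1 s: v starts -1 m/s; Δx = -1·1 + ½·3·1² = 0.5 m; v ends 2 m/s.
1–7 s: v starts 2 m/s; Δx = 2·6 + ½·-7·6² = -114 m; v ends -40 m/s.
x(7) = 7 + Σ Δx = -106.5 m.

-106.5 m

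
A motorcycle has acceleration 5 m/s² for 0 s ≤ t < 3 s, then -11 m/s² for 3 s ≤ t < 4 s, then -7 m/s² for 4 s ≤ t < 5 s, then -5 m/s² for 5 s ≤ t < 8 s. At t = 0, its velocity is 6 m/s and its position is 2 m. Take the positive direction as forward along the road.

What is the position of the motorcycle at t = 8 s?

51 m

On each constant-a segment, Δv = aΔt and Δx = v₀Δt + ½aΔt²; chain segment to segment.
0–3 s: v starts 6 m/s; Δx = 6·3 + ½·5·3² = 40.5 m; v ends 21 m/s.
3–4 s: v starts 21 m/s; Δx = 21·1 + ½·-11·1² = 15.5 m; v ends 10 m/s.
4–5 s: v starts 10 m/s; Δx = 10·1 + ½·-7·1² = 6.5 m; v ends 3 m/s.
5–8 s: v starts 3 m/s; Δx = 3·3 + ½·-5·3² = -13.5 m; v ends -12 m/s.
x(8) = 2 + Σ Δx = 51 m.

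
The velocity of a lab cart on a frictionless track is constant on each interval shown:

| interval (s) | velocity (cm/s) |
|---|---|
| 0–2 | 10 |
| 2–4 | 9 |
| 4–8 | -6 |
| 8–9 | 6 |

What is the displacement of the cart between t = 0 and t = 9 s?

20 cm

Displacement is the signed area under the v-t curve.
0–2 s: 10 × 2 = 20 cm
2–4 s: 9 × 2 = 18 cm
4–8 s: -6 × 4 = -24 cm
8–9 s: 6 × 1 = 6 cm
Net displacement = 20 cm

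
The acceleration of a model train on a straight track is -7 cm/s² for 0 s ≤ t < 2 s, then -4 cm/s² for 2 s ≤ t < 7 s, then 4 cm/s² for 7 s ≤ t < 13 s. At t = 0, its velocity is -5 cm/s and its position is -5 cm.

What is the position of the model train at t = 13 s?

On each constant-a segment, Δv = aΔt and Δx = v₀Δt + ½aΔt²; chain segment to segment.
0–2 s: v starts -5 cm/s; Δx = -5·2 + ½·-7·2² = -24 cm; v ends -19 cm/s.
2–7 s: v starts -19 cm/s; Δx = -19·5 + ½·-4·5² = -145 cm; v ends -39 cm/s.
7–13 s: v starts -39 cm/s; Δx = -39·6 + ½·4·6² = -162 cm; v ends -15 cm/s.
x(13) = -5 + Σ Δx = -336 cm.

-336 cm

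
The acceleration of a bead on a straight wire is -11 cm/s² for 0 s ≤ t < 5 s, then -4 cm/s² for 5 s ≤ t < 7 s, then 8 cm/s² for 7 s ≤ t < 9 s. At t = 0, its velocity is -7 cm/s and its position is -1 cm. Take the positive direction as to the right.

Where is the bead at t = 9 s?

On each constant-a segment, Δv = aΔt and Δx = v₀Δt + ½aΔt²; chain segment to segment.
0–5 s: v starts -7 cm/s; Δx = -7·5 + ½·-11·5² = -172.5 cm; v ends -62 cm/s.
5–7 s: v starts -62 cm/s; Δx = -62·2 + ½·-4·2² = -132 cm; v ends -70 cm/s.
7–9 s: v starts -70 cm/s; Δx = -70·2 + ½·8·2² = -124 cm; v ends -54 cm/s.
x(9) = -1 + Σ Δx = -429.5 cm.

-429.5 cm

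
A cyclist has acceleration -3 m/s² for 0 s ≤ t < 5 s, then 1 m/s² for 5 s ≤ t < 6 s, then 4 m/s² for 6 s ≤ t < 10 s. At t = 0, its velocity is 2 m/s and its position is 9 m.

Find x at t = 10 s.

On each constant-a segment, Δv = aΔt and Δx = v₀Δt + ½aΔt²; chain segment to segment.
0–5 s: v starts 2 m/s; Δx = 2·5 + ½·-3·5² = -27.5 m; v ends -13 m/s.
5–6 s: v starts -13 m/s; Δx = -13·1 + ½·1·1² = -12.5 m; v ends -12 m/s.
6–10 s: v starts -12 m/s; Δx = -12·4 + ½·4·4² = -16 m; v ends 4 m/s.
x(10) = 9 + Σ Δx = -47 m.

-47 m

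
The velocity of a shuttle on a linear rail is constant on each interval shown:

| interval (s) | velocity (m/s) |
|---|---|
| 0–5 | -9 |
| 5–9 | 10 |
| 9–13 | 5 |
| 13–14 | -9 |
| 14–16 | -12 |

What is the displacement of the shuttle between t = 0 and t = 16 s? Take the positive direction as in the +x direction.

Net displacement equals the area under the velocity-time graph (areas below the axis count negative).
0–5 s: -9 × 5 = -45 m
5–9 s: 10 × 4 = 40 m
9–13 s: 5 × 4 = 20 m
13–14 s: -9 × 1 = -9 m
14–16 s: -12 × 2 = -24 m
Net displacement = -18 m

-18 m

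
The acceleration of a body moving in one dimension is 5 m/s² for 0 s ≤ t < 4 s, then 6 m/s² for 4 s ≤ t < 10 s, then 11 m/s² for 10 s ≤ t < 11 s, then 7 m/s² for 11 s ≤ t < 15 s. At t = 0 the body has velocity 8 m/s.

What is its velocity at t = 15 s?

103 m/s

Δv equals the area under the a-t graph; then v = v₀ + Δv.
0–4 s: 5 × 4 = 20 m/s
4–10 s: 6 × 6 = 36 m/s
10–11 s: 11 × 1 = 11 m/s
11–15 s: 7 × 4 = 28 m/s
Δv = 95 m/s, so v(15) = 8 + (95) = 103 m/s.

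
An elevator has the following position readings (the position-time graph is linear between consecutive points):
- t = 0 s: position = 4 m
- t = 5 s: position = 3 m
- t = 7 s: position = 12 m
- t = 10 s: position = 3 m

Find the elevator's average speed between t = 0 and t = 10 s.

Average speed = (total path length)/(elapsed time); on a piecewise-linear x-t graph the path length is Σ|Δx|.
0–5 s: |Δx| = |3 − 4| = 1 m
5–7 s: |Δx| = |12 − 3| = 9 m
7–10 s: |Δx| = |3 − 12| = 9 m
Total path = 19 m; average speed = 19/10 = 1.9 m/s.

1.9 m/s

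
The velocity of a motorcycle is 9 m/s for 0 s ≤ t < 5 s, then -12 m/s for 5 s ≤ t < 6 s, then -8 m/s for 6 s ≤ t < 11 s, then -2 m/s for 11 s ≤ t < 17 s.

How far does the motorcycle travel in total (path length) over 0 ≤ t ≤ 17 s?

109 m

Total distance travelled is ∫|v| dt — sum the magnitudes of each area piece.
0–5 s: |9| × 5 = 45 m
5–6 s: |-12| × 1 = 12 m
6–11 s: |-8| × 5 = 40 m
11–17 s: |-2| × 6 = 12 m
Total distance = 109 m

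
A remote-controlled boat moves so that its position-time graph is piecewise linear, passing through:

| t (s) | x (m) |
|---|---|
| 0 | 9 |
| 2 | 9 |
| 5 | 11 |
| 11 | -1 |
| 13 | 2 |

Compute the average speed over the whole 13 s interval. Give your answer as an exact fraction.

17/13 m/s

Average speed = (total path length)/(elapsed time); on a piecewise-linear x-t graph the path length is Σ|Δx|.
0–2 s: |Δx| = |9 − 9| = 0 m
2–5 s: |Δx| = |11 − 9| = 2 m
5–11 s: |Δx| = |-1 − 11| = 12 m
11–13 s: |Δx| = |2 − -1| = 3 m
Total path = 17 m; average speed = 17/13 = 17/13 m/s.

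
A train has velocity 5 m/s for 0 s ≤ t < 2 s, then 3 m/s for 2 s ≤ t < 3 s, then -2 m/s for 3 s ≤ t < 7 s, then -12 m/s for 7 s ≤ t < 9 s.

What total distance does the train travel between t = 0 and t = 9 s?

Distance (not displacement) is the total path length: add the absolute areas under v-t.
0–2 s: |5| × 2 = 10 m
2–3 s: |3| × 1 = 3 m
3–7 s: |-2| × 4 = 8 m
7–9 s: |-12| × 2 = 24 m
Total distance = 45 m

45 m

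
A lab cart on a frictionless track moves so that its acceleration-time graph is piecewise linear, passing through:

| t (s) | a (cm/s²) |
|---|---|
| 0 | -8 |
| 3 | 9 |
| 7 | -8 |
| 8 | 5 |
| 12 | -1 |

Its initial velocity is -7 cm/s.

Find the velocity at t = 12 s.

3 cm/s

Δv equals the area under the a-t graph; then v = v₀ + Δv.
0–3 s: ½(-8 + 9)(3) = 1.5 cm/s
3–7 s: ½(9 + -8)(4) = 2 cm/s
7–8 s: ½(-8 + 5)(1) = -1.5 cm/s
8–12 s: ½(5 + -1)(4) = 8 cm/s
Δv = 10 cm/s, so v(12) = -7 + (10) = 3 cm/s.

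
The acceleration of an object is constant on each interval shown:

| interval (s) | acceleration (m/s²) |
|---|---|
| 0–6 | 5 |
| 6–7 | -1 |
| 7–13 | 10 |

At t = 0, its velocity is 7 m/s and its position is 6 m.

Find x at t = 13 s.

On each constant-a segment, Δv = aΔt and Δx = v₀Δt + ½aΔt²; chain segment to segment.
0–6 s: v starts 7 m/s; Δx = 7·6 + ½·5·6² = 132 m; v ends 37 m/s.
6–7 s: v starts 37 m/s; Δx = 37·1 + ½·-1·1² = 36.5 m; v ends 36 m/s.
7–13 s: v starts 36 m/s; Δx = 36·6 + ½·10·6² = 396 m; v ends 96 m/s.
x(13) = 6 + Σ Δx = 570.5 m.

570.5 m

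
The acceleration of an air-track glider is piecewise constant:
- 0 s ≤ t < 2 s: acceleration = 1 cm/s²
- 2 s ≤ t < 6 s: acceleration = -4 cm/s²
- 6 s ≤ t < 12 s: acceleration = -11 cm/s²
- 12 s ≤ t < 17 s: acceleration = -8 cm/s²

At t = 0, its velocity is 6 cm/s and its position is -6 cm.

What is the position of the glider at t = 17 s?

On each constant-a segment, Δv = aΔt and Δx = v₀Δt + ½aΔt²; chain segment to segment.
0–2 s: v starts 6 cm/s; Δx = 6·2 + ½·1·2² = 14 cm; v ends 8 cm/s.
2–6 s: v starts 8 cm/s; Δx = 8·4 + ½·-4·4² = 0 cm; v ends -8 cm/s.
6–12 s: v starts -8 cm/s; Δx = -8·6 + ½·-11·6² = -246 cm; v ends -74 cm/s.
12–17 s: v starts -74 cm/s; Δx = -74·5 + ½·-8·5² = -470 cm; v ends -114 cm/s.
x(17) = -6 + Σ Δx = -708 cm.

-708 cm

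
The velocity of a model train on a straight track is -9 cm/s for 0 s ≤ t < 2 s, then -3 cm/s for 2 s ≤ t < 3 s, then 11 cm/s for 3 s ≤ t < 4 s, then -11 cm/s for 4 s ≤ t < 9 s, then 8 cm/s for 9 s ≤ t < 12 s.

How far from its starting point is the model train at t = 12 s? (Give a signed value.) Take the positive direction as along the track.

Displacement is the signed area under the v-t curve.
0–2 s: -9 × 2 = -18 cm
2–3 s: -3 × 1 = -3 cm
3–4 s: 11 × 1 = 11 cm
4–9 s: -11 × 5 = -55 cm
9–12 s: 8 × 3 = 24 cm
Net displacement = -41 cm

-41 cm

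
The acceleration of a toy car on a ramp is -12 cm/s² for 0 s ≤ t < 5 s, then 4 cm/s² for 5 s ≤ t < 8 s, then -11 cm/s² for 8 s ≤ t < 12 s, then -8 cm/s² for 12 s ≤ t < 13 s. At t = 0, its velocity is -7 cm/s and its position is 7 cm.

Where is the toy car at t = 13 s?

-772 cm

On each constant-a segment, Δv = aΔt and Δx = v₀Δt + ½aΔt²; chain segment to segment.
0–5 s: v starts -7 cm/s; Δx = -7·5 + ½·-12·5² = -185 cm; v ends -67 cm/s.
5–8 s: v starts -67 cm/s; Δx = -67·3 + ½·4·3² = -183 cm; v ends -55 cm/s.
8–12 s: v starts -55 cm/s; Δx = -55·4 + ½·-11·4² = -308 cm; v ends -99 cm/s.
12–13 s: v starts -99 cm/s; Δx = -99·1 + ½·-8·1² = -103 cm; v ends -107 cm/s.
x(13) = 7 + Σ Δx = -772 cm.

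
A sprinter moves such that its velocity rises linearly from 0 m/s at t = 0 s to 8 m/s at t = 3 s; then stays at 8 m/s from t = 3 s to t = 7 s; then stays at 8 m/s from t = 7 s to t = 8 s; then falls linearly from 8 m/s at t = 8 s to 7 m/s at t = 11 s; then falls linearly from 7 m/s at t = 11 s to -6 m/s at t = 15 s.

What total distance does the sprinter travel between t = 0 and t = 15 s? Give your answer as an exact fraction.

2277/26 m

Distance (not displacement) is the total path length: add the absolute areas under v-t.
0–3 s: |½(0 + 8)(3)| = 12 m
3–7 s: |8| × 4 = 32 m
7–8 s: |8| × 1 = 8 m
8–11 s: |½(8 + 7)(3)| = 22.5 m
11–15 s: v = 0 at t = 171/13 s; triangle areas 98/13 + 72/13 = 170/13 m
Total distance = 2277/26 m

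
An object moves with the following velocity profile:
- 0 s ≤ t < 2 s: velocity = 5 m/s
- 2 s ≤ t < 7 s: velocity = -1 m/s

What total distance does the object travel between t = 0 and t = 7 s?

15 m

Total distance travelled is ∫|v| dt — sum the magnitudes of each area piece.
0–2 s: |5| × 2 = 10 m
2–7 s: |-1| × 5 = 5 m
Total distance = 15 m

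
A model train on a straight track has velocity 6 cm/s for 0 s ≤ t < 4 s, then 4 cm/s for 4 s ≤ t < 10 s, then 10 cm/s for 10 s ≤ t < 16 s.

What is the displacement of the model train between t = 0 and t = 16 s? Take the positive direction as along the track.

108 cm

Displacement is the signed area under the v-t curve.
0–4 s: 6 × 4 = 24 cm
4–10 s: 4 × 6 = 24 cm
10–16 s: 10 × 6 = 60 cm
Net displacement = 108 cm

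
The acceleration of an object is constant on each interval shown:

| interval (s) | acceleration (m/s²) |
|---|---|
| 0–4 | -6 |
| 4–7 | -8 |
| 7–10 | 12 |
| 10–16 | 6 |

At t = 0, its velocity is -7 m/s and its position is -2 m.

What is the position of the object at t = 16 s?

On each constant-a segment, Δv = aΔt and Δx = v₀Δt + ½aΔt²; chain segment to segment.
0–4 s: v starts -7 m/s; Δx = -7·4 + ½·-6·4² = -76 m; v ends -31 m/s.
4–7 s: v starts -31 m/s; Δx = -31·3 + ½·-8·3² = -129 m; v ends -55 m/s.
7–10 s: v starts -55 m/s; Δx = -55·3 + ½·12·3² = -111 m; v ends -19 m/s.
10–16 s: v starts -19 m/s; Δx = -19·6 + ½·6·6² = -6 m; v ends 17 m/s.
x(16) = -2 + Σ Δx = -324 m.

-324 m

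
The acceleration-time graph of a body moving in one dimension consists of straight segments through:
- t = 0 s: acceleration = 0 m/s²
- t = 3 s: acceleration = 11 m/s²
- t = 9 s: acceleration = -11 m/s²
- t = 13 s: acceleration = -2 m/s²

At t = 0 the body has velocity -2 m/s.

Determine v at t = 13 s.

-11.5 m/s

Δv equals the area under the a-t graph; then v = v₀ + Δv.
0–3 s: ½(0 + 11)(3) = 16.5 m/s
3–9 s: ½(11 + -11)(6) = 0 m/s
9–13 s: ½(-11 + -2)(4) = -26 m/s
Δv = -9.5 m/s, so v(13) = -2 + (-9.5) = -11.5 m/s.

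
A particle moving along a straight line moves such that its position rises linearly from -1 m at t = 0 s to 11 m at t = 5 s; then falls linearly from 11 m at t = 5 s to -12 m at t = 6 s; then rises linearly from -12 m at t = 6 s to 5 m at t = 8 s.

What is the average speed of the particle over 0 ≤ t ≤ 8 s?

Average speed = (total path length)/(elapsed time); on a piecewise-linear x-t graph the path length is Σ|Δx|.
0–5 s: |Δx| = |11 − -1| = 12 m
5–6 s: |Δx| = |-12 − 11| = 23 m
6–8 s: |Δx| = |5 − -12| = 17 m
Total path = 52 m; average speed = 52/8 = 6.5 m/s.

6.5 m/s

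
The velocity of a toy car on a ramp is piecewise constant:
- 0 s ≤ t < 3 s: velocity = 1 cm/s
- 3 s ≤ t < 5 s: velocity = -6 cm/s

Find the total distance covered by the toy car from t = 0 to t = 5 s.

Distance (not displacement) is the total path length: add the absolute areas under v-t.
0–3 s: |1| × 3 = 3 cm
3–5 s: |-6| × 2 = 12 cm
Total distance = 15 cm

15 cm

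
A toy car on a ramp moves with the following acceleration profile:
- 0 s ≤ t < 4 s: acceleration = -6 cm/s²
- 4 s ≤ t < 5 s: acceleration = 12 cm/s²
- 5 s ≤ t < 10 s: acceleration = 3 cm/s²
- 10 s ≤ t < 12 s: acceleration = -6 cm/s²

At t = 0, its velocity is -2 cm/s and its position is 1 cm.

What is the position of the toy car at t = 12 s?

-117.5 cm

On each constant-a segment, Δv = aΔt and Δx = v₀Δt + ½aΔt²; chain segment to segment.
0–4 s: v starts -2 cm/s; Δx = -2·4 + ½·-6·4² = -56 cm; v ends -26 cm/s.
4–5 s: v starts -26 cm/s; Δx = -26·1 + ½·12·1² = -20 cm; v ends -14 cm/s.
5–10 s: v starts -14 cm/s; Δx = -14·5 + ½·3·5² = -32.5 cm; v ends 1 cm/s.
10–12 s: v starts 1 cm/s; Δx = 1·2 + ½·-6·2² = -10 cm; v ends -11 cm/s.
x(12) = 1 + Σ Δx = -117.5 cm.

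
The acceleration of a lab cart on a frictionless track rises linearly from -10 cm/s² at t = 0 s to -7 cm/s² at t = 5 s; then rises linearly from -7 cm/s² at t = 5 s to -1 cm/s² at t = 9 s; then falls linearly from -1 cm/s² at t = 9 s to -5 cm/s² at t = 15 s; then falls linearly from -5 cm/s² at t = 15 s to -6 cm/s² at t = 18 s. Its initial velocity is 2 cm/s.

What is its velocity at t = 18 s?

-91 cm/s

Δv equals the area under the a-t graph; then v = v₀ + Δv.
0–5 s: ½(-10 + -7)(5) = -42.5 cm/s
5–9 s: ½(-7 + -1)(4) = -16 cm/s
9–15 s: ½(-1 + -5)(6) = -18 cm/s
15–18 s: ½(-5 + -6)(3) = -16.5 cm/s
Δv = -93 cm/s, so v(18) = 2 + (-93) = -91 cm/s.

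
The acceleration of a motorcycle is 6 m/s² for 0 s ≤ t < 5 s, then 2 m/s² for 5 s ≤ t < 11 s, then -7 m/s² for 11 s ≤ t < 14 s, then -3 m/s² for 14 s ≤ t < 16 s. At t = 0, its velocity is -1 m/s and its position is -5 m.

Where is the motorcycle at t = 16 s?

400.5 m

On each constant-a segment, Δv = aΔt and Δx = v₀Δt + ½aΔt²; chain segment to segment.
0–5 s: v starts -1 m/s; Δx = -1·5 + ½·6·5² = 70 m; v ends 29 m/s.
5–11 s: v starts 29 m/s; Δx = 29·6 + ½·2·6² = 210 m; v ends 41 m/s.
11–14 s: v starts 41 m/s; Δx = 41·3 + ½·-7·3² = 91.5 m; v ends 20 m/s.
14–16 s: v starts 20 m/s; Δx = 20·2 + ½·-3·2² = 34 m; v ends 14 m/s.
x(16) = -5 + Σ Δx = 400.5 m.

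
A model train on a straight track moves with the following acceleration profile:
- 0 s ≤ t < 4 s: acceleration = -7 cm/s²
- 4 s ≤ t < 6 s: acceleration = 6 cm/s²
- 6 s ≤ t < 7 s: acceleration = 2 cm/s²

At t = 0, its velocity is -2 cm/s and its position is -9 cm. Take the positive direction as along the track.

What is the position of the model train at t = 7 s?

-138 cm

On each constant-a segment, Δv = aΔt and Δx = v₀Δt + ½aΔt²; chain segment to segment.
0–4 s: v starts -2 cm/s; Δx = -2·4 + ½·-7·4² = -64 cm; v ends -30 cm/s.
4–6 s: v starts -30 cm/s; Δx = -30·2 + ½·6·2² = -48 cm; v ends -18 cm/s.
6–7 s: v starts -18 cm/s; Δx = -18·1 + ½·2·1² = -17 cm; v ends -16 cm/s.
x(7) = -9 + Σ Δx = -138 cm.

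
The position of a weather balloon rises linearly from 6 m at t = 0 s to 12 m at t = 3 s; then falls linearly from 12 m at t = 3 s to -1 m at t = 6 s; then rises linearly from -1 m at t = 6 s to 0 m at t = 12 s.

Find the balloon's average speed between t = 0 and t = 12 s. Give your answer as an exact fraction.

5/3 m/s

Average speed = (total path length)/(elapsed time); on a piecewise-linear x-t graph the path length is Σ|Δx|.
0–3 s: |Δx| = |12 − 6| = 6 m
3–6 s: |Δx| = |-1 − 12| = 13 m
6–12 s: |Δx| = |0 − -1| = 1 m
Total path = 20 m; average speed = 20/12 = 5/3 m/s.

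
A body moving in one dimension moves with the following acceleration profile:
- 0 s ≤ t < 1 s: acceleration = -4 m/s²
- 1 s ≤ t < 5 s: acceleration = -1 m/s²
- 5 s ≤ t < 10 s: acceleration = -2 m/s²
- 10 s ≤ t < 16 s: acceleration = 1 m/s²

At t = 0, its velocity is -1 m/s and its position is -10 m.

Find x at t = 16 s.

On each constant-a segment, Δv = aΔt and Δx = v₀Δt + ½aΔt²; chain segment to segment.
0–1 s: v starts -1 m/s; Δx = -1·1 + ½·-4·1² = -3 m; v ends -5 m/s.
1–5 s: v starts -5 m/s; Δx = -5·4 + ½·-1·4² = -28 m; v ends -9 m/s.
5–10 s: v starts -9 m/s; Δx = -9·5 + ½·-2·5² = -70 m; v ends -19 m/s.
10–16 s: v starts -19 m/s; Δx = -19·6 + ½·1·6² = -96 m; v ends -13 m/s.
x(16) = -10 + Σ Δx = -207 m.

-207 m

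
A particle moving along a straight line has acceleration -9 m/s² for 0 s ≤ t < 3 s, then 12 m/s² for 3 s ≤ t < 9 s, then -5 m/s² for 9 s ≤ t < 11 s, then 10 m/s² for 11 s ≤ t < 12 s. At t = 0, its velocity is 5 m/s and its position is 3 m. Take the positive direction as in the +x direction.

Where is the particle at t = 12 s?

On each constant-a segment, Δv = aΔt and Δx = v₀Δt + ½aΔt²; chain segment to segment.
0–3 s: v starts 5 m/s; Δx = 5·3 + ½·-9·3² = -25.5 m; v ends -22 m/s.
3–9 s: v starts -22 m/s; Δx = -22·6 + ½·12·6² = 84 m; v ends 50 m/s.
9–11 s: v starts 50 m/s; Δx = 50·2 + ½·-5·2² = 90 m; v ends 40 m/s.
11–12 s: v starts 40 m/s; Δx = 40·1 + ½·10·1² = 45 m; v ends 50 m/s.
x(12) = 3 + Σ Δx = 196.5 m.

196.5 m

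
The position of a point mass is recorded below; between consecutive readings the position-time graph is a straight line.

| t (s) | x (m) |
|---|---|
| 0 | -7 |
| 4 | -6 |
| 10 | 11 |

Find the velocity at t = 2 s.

0.25 m/s

Velocity is the slope of the x-t graph on 0–4 s: (-6 − -7)/(4 − 0) = 0.25 m/s.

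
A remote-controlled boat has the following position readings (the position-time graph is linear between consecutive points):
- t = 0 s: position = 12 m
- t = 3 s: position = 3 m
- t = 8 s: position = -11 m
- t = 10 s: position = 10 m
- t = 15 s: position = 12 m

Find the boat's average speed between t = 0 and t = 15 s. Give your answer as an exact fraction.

46/15 m/s

Average speed = (total path length)/(elapsed time); on a piecewise-linear x-t graph the path length is Σ|Δx|.
0–3 s: |Δx| = |3 − 12| = 9 m
3–8 s: |Δx| = |-11 − 3| = 14 m
8–10 s: |Δx| = |10 − -11| = 21 m
10–15 s: |Δx| = |12 − 10| = 2 m
Total path = 46 m; average speed = 46/15 = 46/15 m/s.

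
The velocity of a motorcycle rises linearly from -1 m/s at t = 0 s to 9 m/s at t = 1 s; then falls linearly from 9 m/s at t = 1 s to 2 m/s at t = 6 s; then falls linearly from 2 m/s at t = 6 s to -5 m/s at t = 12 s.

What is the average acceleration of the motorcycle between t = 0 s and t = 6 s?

Average acceleration = Δv/Δt = (2 − -1)/(6 − 0) = 0.5 m/s².

0.5 m/s²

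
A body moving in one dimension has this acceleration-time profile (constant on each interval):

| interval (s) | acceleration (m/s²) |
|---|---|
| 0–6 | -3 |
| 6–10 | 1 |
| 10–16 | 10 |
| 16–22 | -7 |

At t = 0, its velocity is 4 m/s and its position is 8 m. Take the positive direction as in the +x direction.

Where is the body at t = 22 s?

On each constant-a segment, Δv = aΔt and Δx = v₀Δt + ½aΔt²; chain segment to segment.
0–6 s: v starts 4 m/s; Δx = 4·6 + ½·-3·6² = -30 m; v ends -14 m/s.
6–10 s: v starts -14 m/s; Δx = -14·4 + ½·1·4² = -48 m; v ends -10 m/s.
10–16 s: v starts -10 m/s; Δx = -10·6 + ½·10·6² = 120 m; v ends 50 m/s.
16–22 s: v starts 50 m/s; Δx = 50·6 + ½·-7·6² = 174 m; v ends 8 m/s.
x(22) = 8 + Σ Δx = 224 m.

224 m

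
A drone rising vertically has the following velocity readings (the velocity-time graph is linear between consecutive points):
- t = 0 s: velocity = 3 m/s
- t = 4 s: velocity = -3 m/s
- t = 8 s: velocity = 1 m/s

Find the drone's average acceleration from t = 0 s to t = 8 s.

Average acceleration = Δv/Δt = (1 − 3)/(8 − 0) = -0.25 m/s².

-0.25 m/s²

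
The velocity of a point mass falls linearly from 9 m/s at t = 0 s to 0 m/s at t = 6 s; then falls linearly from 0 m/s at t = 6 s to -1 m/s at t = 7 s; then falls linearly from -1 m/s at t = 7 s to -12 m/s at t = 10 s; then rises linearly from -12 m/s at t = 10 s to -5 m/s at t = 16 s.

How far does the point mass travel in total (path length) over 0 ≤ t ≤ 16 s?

98 m

Distance (not displacement) is the total path length: add the absolute areas under v-t.
0–6 s: |½(9 + 0)(6)| = 27 m
6–7 s: |½(0 + -1)(1)| = 0.5 m
7–10 s: |½(-1 + -12)(3)| = 19.5 m
10–16 s: |½(-12 + -5)(6)| = 51 m
Total distance = 98 m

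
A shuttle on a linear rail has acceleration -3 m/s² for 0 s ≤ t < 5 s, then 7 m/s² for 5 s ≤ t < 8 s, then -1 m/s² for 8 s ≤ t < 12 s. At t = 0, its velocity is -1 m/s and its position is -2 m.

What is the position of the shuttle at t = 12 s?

-49 m

On each constant-a segment, Δv = aΔt and Δx = v₀Δt + ½aΔt²; chain segment to segment.
0–5 s: v starts -1 m/s; Δx = -1·5 + ½·-3·5² = -42.5 m; v ends -16 m/s.
5–8 s: v starts -16 m/s; Δx = -16·3 + ½·7·3² = -16.5 m; v ends 5 m/s.
8–12 s: v starts 5 m/s; Δx = 5·4 + ½·-1·4² = 12 m; v ends 1 m/s.
x(12) = -2 + Σ Δx = -49 m.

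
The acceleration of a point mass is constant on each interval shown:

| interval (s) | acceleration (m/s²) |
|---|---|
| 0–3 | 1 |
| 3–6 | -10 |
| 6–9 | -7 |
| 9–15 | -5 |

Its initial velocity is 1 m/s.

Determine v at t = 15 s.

Δv equals the area under the a-t graph; then v = v₀ + Δv.
0–3 s: 1 × 3 = 3 m/s
3–6 s: -10 × 3 = -30 m/s
6–9 s: -7 × 3 = -21 m/s
9–15 s: -5 × 6 = -30 m/s
Δv = -78 m/s, so v(15) = 1 + (-78) = -77 m/s.

-77 m/s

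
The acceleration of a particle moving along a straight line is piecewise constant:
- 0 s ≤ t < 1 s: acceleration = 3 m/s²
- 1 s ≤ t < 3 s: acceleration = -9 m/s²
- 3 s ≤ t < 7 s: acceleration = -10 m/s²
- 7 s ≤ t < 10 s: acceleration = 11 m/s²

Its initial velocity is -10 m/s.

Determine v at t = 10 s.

-32 m/s

Δv equals the area under the a-t graph; then v = v₀ + Δv.
0–1 s: 3 × 1 = 3 m/s
1–3 s: -9 × 2 = -18 m/s
3–7 s: -10 × 4 = -40 m/s
7–10 s: 11 × 3 = 33 m/s
Δv = -22 m/s, so v(10) = -10 + (-22) = -32 m/s.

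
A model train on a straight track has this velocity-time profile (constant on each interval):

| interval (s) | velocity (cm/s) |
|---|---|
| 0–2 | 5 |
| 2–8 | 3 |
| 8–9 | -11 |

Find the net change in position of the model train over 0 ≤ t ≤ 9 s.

Displacement is the signed area under the v-t curve.
0–2 s: 5 × 2 = 10 cm
2–8 s: 3 × 6 = 18 cm
8–9 s: -11 × 1 = -11 cm
Net displacement = 17 cm

17 cm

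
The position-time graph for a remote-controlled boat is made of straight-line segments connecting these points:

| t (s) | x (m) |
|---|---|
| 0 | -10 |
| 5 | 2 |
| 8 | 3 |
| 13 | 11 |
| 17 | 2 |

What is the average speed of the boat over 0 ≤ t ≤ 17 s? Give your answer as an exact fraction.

30/17 m/s

Average speed = (total path length)/(elapsed time); on a piecewise-linear x-t graph the path length is Σ|Δx|.
0–5 s: |Δx| = |2 − -10| = 12 m
5–8 s: |Δx| = |3 − 2| = 1 m
8–13 s: |Δx| = |11 − 3| = 8 m
13–17 s: |Δx| = |2 − 11| = 9 m
Total path = 30 m; average speed = 30/17 = 30/17 m/s.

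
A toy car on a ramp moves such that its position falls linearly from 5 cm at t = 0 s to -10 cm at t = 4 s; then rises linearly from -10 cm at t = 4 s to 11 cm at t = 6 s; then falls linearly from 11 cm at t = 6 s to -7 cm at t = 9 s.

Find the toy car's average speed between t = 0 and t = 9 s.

Average speed = (total path length)/(elapsed time); on a piecewise-linear x-t graph the path length is Σ|Δx|.
0–4 s: |Δx| = |-10 − 5| = 15 cm
4–6 s: |Δx| = |11 − -10| = 21 cm
6–9 s: |Δx| = |-7 − 11| = 18 cm
Total path = 54 cm; average speed = 54/9 = 6 cm/s.

6 cm/s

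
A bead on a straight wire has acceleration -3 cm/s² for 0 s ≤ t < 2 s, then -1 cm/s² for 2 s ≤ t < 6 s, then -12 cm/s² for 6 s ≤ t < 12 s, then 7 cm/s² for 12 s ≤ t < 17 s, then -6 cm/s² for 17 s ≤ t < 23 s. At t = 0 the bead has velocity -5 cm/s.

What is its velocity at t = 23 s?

-88 cm/s

Δv equals the area under the a-t graph; then v = v₀ + Δv.
0–2 s: -3 × 2 = -6 cm/s
2–6 s: -1 × 4 = -4 cm/s
6–12 s: -12 × 6 = -72 cm/s
12–17 s: 7 × 5 = 35 cm/s
17–23 s: -6 × 6 = -36 cm/s
Δv = -83 cm/s, so v(23) = -5 + (-83) = -88 cm/s.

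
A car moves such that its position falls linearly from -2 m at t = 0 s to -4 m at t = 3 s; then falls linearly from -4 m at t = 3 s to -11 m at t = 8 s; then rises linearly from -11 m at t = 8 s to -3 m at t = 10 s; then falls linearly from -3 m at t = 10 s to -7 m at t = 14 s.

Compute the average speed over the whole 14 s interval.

Average speed = (total path length)/(elapsed time); on a piecewise-linear x-t graph the path length is Σ|Δx|.
0–3 s: |Δx| = |-4 − -2| = 2 m
3–8 s: |Δx| = |-11 − -4| = 7 m
8–10 s: |Δx| = |-3 − -11| = 8 m
10–14 s: |Δx| = |-7 − -3| = 4 m
Total path = 21 m; average speed = 21/14 = 1.5 m/s.

1.5 m/s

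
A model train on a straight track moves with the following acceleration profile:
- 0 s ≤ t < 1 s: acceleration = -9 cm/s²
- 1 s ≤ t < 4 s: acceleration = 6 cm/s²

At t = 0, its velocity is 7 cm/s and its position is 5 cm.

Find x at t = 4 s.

28.5 cm

On each constant-a segment, Δv = aΔt and Δx = v₀Δt + ½aΔt²; chain segment to segment.
0–1 s: v starts 7 cm/s; Δx = 7·1 + ½·-9·1² = 2.5 cm; v ends -2 cm/s.
1–4 s: v starts -2 cm/s; Δx = -2·3 + ½·6·3² = 21 cm; v ends 16 cm/s.
x(4) = 5 + Σ Δx = 28.5 cm.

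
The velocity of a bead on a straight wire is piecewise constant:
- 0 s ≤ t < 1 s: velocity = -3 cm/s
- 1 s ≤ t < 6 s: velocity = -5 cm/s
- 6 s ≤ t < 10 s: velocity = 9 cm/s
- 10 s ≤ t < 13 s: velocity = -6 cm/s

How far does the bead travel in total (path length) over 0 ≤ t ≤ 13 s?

Total distance travelled is ∫|v| dt — sum the magnitudes of each area piece.
0–1 s: |-3| × 1 = 3 cm
1–6 s: |-5| × 5 = 25 cm
6–10 s: |9| × 4 = 36 cm
10–13 s: |-6| × 3 = 18 cm
Total distance = 82 cm

82 cm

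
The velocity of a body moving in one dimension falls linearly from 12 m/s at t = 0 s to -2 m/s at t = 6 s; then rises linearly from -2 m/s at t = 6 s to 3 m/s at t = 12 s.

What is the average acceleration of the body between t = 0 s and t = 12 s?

Average acceleration = Δv/Δt = (3 − 12)/(12 − 0) = -0.75 m/s².

-0.75 m/s²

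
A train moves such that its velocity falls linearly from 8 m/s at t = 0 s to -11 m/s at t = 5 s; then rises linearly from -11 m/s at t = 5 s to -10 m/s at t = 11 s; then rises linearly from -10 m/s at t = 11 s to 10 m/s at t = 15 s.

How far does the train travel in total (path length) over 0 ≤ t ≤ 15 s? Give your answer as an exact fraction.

Total distance travelled is ∫|v| dt — sum the magnitudes of each area piece.
0–5 s: v = 0 at t = 40/19 s; triangle areas 160/19 + 605/38 = 925/38 m
5–11 s: |½(-11 + -10)(6)| = 63 m
11–15 s: v = 0 at t = 13 s; triangle areas 10 + 10 = 20 m
Total distance = 4079/38 m

4079/38 m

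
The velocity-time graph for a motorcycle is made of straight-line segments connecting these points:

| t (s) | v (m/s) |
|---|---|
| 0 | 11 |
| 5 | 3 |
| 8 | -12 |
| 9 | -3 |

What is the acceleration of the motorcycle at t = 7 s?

-5 m/s²

Acceleration is the slope of the v-t graph on 5–8 s: (-12 − 3)/(8 − 5) = -5 m/s².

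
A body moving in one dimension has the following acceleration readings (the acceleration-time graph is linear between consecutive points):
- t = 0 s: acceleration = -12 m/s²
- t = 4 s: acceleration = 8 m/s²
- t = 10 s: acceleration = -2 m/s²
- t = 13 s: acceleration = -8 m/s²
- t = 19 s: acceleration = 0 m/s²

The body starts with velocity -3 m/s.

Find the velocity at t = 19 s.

-32 m/s

Δv equals the area under the a-t graph; then v = v₀ + Δv.
0–4 s: ½(-12 + 8)(4) = -8 m/s
4–10 s: ½(8 + -2)(6) = 18 m/s
10–13 s: ½(-2 + -8)(3) = -15 m/s
13–19 s: ½(-8 + 0)(6) = -24 m/s
Δv = -29 m/s, so v(19) = -3 + (-29) = -32 m/s.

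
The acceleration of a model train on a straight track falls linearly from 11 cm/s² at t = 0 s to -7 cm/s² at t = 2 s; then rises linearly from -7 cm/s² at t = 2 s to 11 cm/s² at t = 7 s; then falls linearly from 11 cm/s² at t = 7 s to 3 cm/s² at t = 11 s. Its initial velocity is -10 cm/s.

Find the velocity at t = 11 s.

32 cm/s

Δv equals the area under the a-t graph; then v = v₀ + Δv.
0–2 s: ½(11 + -7)(2) = 4 cm/s
2–7 s: ½(-7 + 11)(5) = 10 cm/s
7–11 s: ½(11 + 3)(4) = 28 cm/s
Δv = 42 cm/s, so v(11) = -10 + (42) = 32 cm/s.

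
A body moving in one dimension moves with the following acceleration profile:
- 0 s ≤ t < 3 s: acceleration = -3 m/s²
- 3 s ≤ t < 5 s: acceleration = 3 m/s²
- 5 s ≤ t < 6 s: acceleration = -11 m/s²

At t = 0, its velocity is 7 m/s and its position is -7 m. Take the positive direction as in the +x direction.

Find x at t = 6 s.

On each constant-a segment, Δv = aΔt and Δx = v₀Δt + ½aΔt²; chain segment to segment.
0–3 s: v starts 7 m/s; Δx = 7·3 + ½·-3·3² = 7.5 m; v ends -2 m/s.
3–5 s: v starts -2 m/s; Δx = -2·2 + ½·3·2² = 2 m; v ends 4 m/s.
5–6 s: v starts 4 m/s; Δx = 4·1 + ½·-11·1² = -1.5 m; v ends -7 m/s.
x(6) = -7 + Σ Δx = 1 m.

1 m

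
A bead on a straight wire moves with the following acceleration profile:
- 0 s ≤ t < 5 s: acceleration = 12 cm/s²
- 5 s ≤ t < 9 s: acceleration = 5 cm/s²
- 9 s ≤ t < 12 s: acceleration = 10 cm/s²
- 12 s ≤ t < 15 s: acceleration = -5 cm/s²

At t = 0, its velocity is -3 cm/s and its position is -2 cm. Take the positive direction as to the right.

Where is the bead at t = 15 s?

975.5 cm

On each constant-a segment, Δv = aΔt and Δx = v₀Δt + ½aΔt²; chain segment to segment.
0–5 s: v starts -3 cm/s; Δx = -3·5 + ½·12·5² = 135 cm; v ends 57 cm/s.
5–9 s: v starts 57 cm/s; Δx = 57·4 + ½·5·4² = 268 cm; v ends 77 cm/s.
9–12 s: v starts 77 cm/s; Δx = 77·3 + ½·10·3² = 276 cm; v ends 107 cm/s.
12–15 s: v starts 107 cm/s; Δx = 107·3 + ½·-5·3² = 298.5 cm; v ends 92 cm/s.
x(15) = -2 + Σ Δx = 975.5 cm.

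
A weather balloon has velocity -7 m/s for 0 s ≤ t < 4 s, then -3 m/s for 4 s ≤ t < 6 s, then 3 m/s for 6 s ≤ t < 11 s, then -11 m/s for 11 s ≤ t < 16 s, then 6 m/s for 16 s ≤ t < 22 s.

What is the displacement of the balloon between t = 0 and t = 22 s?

Net displacement equals the area under the velocity-time graph (areas below the axis count negative).
0–4 s: -7 × 4 = -28 m
4–6 s: -3 × 2 = -6 m
6–11 s: 3 × 5 = 15 m
11–16 s: -11 × 5 = -55 m
16–22 s: 6 × 6 = 36 m
Net displacement = -38 m

-38 m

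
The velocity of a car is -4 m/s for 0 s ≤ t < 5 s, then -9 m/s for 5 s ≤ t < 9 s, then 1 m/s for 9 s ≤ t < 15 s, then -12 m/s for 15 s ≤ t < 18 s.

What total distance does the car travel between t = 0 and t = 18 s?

Total distance travelled is ∫|v| dt — sum the magnitudes of each area piece.
0–5 s: |-4| × 5 = 20 m
5–9 s: |-9| × 4 = 36 m
9–15 s: |1| × 6 = 6 m
15–18 s: |-12| × 3 = 36 m
Total distance = 98 m

98 m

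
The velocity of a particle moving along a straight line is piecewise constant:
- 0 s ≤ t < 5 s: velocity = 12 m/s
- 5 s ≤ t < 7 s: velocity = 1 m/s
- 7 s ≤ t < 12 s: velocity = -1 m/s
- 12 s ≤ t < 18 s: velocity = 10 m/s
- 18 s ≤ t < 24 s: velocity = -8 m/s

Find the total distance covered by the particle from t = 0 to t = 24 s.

Total distance travelled is ∫|v| dt — sum the magnitudes of each area piece.
0–5 s: |12| × 5 = 60 m
5–7 s: |1| × 2 = 2 m
7–12 s: |-1| × 5 = 5 m
12–18 s: |10| × 6 = 60 m
18–24 s: |-8| × 6 = 48 m
Total distance = 175 m

175 m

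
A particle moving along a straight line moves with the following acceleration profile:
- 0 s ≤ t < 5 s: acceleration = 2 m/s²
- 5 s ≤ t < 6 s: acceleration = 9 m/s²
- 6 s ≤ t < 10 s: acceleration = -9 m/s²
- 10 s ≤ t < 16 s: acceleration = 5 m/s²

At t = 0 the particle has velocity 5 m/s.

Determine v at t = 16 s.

18 m/s

Δv equals the area under the a-t graph; then v = v₀ + Δv.
0–5 s: 2 × 5 = 10 m/s
5–6 s: 9 × 1 = 9 m/s
6–10 s: -9 × 4 = -36 m/s
10–16 s: 5 × 6 = 30 m/s
Δv = 13 m/s, so v(16) = 5 + (13) = 18 m/s.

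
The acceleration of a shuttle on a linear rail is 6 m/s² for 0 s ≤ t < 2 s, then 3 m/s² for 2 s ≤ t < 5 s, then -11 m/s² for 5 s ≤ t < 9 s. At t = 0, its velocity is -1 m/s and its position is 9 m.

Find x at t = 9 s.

On each constant-a segment, Δv = aΔt and Δx = v₀Δt + ½aΔt²; chain segment to segment.
0–2 s: v starts -1 m/s; Δx = -1·2 + ½·6·2² = 10 m; v ends 11 m/s.
2–5 s: v starts 11 m/s; Δx = 11·3 + ½·3·3² = 46.5 m; v ends 20 m/s.
5–9 s: v starts 20 m/s; Δx = 20·4 + ½·-11·4² = -8 m; v ends -24 m/s.
x(9) = 9 + Σ Δx = 57.5 m.

57.5 m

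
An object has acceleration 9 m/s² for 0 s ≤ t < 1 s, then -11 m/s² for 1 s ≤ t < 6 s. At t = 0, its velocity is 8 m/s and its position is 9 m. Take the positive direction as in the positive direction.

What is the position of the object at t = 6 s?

-31 m

On each constant-a segment, Δv = aΔt and Δx = v₀Δt + ½aΔt²; chain segment to segment.
0–1 s: v starts 8 m/s; Δx = 8·1 + ½·9·1² = 12.5 m; v ends 17 m/s.
1–6 s: v starts 17 m/s; Δx = 17·5 + ½·-11·5² = -52.5 m; v ends -38 m/s.
x(6) = 9 + Σ Δx = -31 m.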